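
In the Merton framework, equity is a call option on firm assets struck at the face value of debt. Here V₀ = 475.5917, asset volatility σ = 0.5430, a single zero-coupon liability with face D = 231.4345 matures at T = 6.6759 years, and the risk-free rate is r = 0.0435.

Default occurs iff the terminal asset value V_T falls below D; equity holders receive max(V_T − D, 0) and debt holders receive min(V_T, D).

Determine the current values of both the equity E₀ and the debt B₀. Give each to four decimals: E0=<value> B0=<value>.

E0=350.8622 B0=124.7295

d₁ = [ln(V₀/D) + (r + σ²/2)T] / (σ√T)
   = [ln(475.5917/231.4345) + (0.0435 + 0.5·0.5430²)·6.6759] / (0.5430·√6.6759)
   = [0.720263 + 1.274593] / 1.402991 = 1.421860
d₂ = d₁ − σ√T = 1.421860 − 1.402991 = 0.018869
N(d₁) = 0.922467,  N(d₂) = 0.507527,  e^(−rT) = 0.747963
E₀ = V₀·N(d₁) − D·e^(−rT)·N(d₂)
   = 475.5917·0.922467 − 231.4345·0.747963·0.507527 = 350.862180
B₀ = V₀ − E₀ = 475.5917 − 350.862180 = 124.729520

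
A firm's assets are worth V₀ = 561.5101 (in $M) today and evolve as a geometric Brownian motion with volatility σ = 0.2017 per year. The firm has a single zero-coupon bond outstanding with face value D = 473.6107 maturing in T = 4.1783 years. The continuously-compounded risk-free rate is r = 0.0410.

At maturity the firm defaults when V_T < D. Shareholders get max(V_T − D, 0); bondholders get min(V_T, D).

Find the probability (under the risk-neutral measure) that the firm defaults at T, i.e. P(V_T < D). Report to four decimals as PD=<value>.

d₁ = [ln(V₀/D) + (r + σ²/2)T] / (σ√T)
   = [ln(561.5101/473.6107) + (0.0410 + 0.5·0.2017²)·4.1783] / (0.2017·√4.1783)
   = [0.170244 + 0.256303] / 0.412293 = 1.034573
d₂ = d₁ − σ√T = 1.034573 − 0.412293 = 0.622280
risk-neutral PD = N(−d₂) = N(-0.622280) = 0.266879

PD=0.2669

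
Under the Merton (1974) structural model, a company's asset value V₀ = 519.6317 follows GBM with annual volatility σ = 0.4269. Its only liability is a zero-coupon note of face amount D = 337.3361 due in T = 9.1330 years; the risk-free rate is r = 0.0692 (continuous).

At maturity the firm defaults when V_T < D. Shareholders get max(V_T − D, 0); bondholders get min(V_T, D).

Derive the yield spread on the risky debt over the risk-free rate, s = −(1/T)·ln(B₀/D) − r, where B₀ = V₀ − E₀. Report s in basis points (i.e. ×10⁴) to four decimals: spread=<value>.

d₁ = [ln(V₀/D) + (r + σ²/2)T] / (σ√T)
   = [ln(519.6317/337.3361) + (0.0692 + 0.5·0.4269²)·9.1330] / (0.4269·√9.1330)
   = [0.432041 + 1.464219] / 1.290128 = 1.469823
d₂ = d₁ − σ√T = 1.469823 − 1.290128 = 0.179694
N(d₁) = 0.929195,  N(d₂) = 0.571304,  e^(−rT) = 0.531526
E₀ = V₀·N(d₁) − D·e^(−rT)·N(d₂)
   = 519.6317·0.929195 − 337.3361·0.531526·0.571304 = 380.402851
B₀ = V₀ − E₀ = 519.6317 − 380.402851 = 139.228849
spread = −(1/T)·ln(B₀/D) − r = −(1/9.1330)·ln(139.228849/337.3361) − 0.0692 = 0.02769705
in basis points: 0.02769705 × 10⁴ = 276.9705 bp

spread=276.9705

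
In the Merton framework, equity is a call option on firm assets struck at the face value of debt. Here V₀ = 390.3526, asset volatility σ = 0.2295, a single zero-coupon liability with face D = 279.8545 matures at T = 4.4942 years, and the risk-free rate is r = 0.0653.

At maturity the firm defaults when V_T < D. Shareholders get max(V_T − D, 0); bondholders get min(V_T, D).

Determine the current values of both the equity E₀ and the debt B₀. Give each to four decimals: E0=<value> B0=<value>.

E0=188.0386 B0=202.3140

d₁ = [ln(V₀/D) + (r + σ²/2)T] / (σ√T)
   = [ln(390.3526/279.8545) + (0.0653 + 0.5·0.2295²)·4.4942] / (0.2295·√4.4942)
   = [0.332781 + 0.411827] / 0.486529 = 1.530447
d₂ = d₁ − σ√T = 1.530447 − 0.486529 = 1.043918
N(d₁) = 0.937047,  N(d₂) = 0.851738,  e^(−rT) = 0.745671
E₀ = V₀·N(d₁) − D·e^(−rT)·N(d₂)
   = 390.3526·0.937047 − 279.8545·0.745671·0.851738 = 188.038568
B₀ = V₀ − E₀ = 390.3526 − 188.038568 = 202.314032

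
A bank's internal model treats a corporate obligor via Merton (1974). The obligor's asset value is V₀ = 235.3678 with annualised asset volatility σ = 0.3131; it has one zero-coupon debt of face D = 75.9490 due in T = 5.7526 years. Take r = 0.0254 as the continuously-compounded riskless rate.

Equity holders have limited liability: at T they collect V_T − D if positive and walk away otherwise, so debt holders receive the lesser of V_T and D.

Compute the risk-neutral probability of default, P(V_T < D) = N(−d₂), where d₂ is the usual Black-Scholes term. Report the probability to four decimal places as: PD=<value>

PD=0.0925

d₁ = [ln(V₀/D) + (r + σ²/2)T] / (σ√T)
   = [ln(235.3678/75.9490) + (0.0254 + 0.5·0.3131²)·5.7526] / (0.3131·√5.7526)
   = [1.131087 + 0.428084] / 0.750957 = 2.076246
d₂ = d₁ − σ√T = 2.076246 − 0.750957 = 1.325289
risk-neutral PD = N(−d₂) = N(-1.325289) = 0.092538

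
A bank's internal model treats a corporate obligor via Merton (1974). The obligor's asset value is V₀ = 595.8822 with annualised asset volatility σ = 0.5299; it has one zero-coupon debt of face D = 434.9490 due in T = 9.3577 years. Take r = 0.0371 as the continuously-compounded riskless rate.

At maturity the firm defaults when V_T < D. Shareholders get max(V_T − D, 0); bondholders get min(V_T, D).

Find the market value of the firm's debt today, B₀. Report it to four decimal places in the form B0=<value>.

B0=172.0837

d₁ = [ln(V₀/D) + (r + σ²/2)T] / (σ√T)
   = [ln(595.8822/434.9490) + (0.0371 + 0.5·0.5299²)·9.3577] / (0.5299·√9.3577)
   = [0.314814 + 1.660964] / 1.620983 = 1.218876
d₂ = d₁ − σ√T = 1.218876 − 1.620983 = -0.402107
N(d₁) = 0.888554,  N(d₂) = 0.343803,  e^(−rT) = 0.706685
E₀ = V₀·N(d₁) − D·e^(−rT)·N(d₂)
   = 595.8822·0.888554 − 434.9490·0.706685·0.343803 = 423.798502
B₀ = V₀ − E₀ = 595.8822 − 423.798502 = 172.083698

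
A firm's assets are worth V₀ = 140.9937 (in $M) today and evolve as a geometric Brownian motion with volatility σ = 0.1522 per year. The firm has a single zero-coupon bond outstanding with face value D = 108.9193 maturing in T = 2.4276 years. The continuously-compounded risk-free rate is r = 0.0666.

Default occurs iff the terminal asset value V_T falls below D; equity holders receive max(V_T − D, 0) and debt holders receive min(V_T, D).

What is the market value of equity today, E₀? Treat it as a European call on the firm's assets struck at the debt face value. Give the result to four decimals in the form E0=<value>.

E0=48.7491

d₁ = [ln(V₀/D) + (r + σ²/2)T] / (σ√T)
   = [ln(140.9937/108.9193) + (0.0666 + 0.5·0.1522²)·2.4276] / (0.1522·√2.4276)
   = [0.258108 + 0.189796] / 0.237139 = 1.888780
d₂ = d₁ − σ√T = 1.888780 − 0.237139 = 1.651641
N(d₁) = 0.970539,  N(d₂) = 0.950696,  e^(−rT) = 0.850715
E₀ = V₀·N(d₁) − D·e^(−rT)·N(d₂)
   = 140.9937·0.970539 − 108.9193·0.850715·0.950696 = 48.749119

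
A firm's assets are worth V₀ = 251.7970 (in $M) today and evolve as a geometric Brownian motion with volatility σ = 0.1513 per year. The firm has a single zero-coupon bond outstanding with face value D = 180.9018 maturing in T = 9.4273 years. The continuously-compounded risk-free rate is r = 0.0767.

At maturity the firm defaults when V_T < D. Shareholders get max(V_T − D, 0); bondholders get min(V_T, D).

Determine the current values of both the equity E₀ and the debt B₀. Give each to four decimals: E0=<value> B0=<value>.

d₁ = [ln(V₀/D) + (r + σ²/2)T] / (σ√T)
   = [ln(251.7970/180.9018) + (0.0767 + 0.5·0.1513²)·9.4273] / (0.1513·√9.4273)
   = [0.330669 + 0.830977] / 0.464550 = 2.500583
d₂ = d₁ − σ√T = 2.500583 − 0.464550 = 2.036033
N(d₁) = 0.993801,  N(d₂) = 0.979126,  e^(−rT) = 0.485258
E₀ = V₀·N(d₁) − D·e^(−rT)·N(d₂)
   = 251.7970·0.993801 − 180.9018·0.485258·0.979126 = 164.284256
B₀ = V₀ − E₀ = 251.7970 − 164.284256 = 87.512744

E0=164.2843 B0=87.5127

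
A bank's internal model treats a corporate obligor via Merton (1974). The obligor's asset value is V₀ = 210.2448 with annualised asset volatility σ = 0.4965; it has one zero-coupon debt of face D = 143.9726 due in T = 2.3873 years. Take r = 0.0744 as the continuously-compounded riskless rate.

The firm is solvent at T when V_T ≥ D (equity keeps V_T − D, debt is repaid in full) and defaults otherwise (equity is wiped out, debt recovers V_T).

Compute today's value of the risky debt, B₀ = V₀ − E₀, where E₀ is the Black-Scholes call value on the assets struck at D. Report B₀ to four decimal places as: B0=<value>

B0=104.5099

d₁ = [ln(V₀/D) + (r + σ²/2)T] / (σ√T)
   = [ln(210.2448/143.9726) + (0.0744 + 0.5·0.4965²)·2.3873] / (0.4965·√2.3873)
   = [0.378650 + 0.471864] / 0.767137 = 1.108686
d₂ = d₁ − σ√T = 1.108686 − 0.767137 = 0.341550
N(d₁) = 0.866217,  N(d₂) = 0.633655,  e^(−rT) = 0.837265
E₀ = V₀·N(d₁) − D·e^(−rT)·N(d₂)
   = 210.2448·0.866217 − 143.9726·0.837265·0.633655 = 105.734883
B₀ = V₀ − E₀ = 210.2448 − 105.734883 = 104.509917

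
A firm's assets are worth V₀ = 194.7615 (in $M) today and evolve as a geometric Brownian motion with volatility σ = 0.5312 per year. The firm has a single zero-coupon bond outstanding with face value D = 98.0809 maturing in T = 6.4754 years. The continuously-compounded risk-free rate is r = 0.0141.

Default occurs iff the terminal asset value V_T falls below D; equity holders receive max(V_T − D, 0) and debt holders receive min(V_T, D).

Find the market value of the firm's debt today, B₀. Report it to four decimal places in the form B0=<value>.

B0=61.7106

d₁ = [ln(V₀/D) + (r + σ²/2)T] / (σ√T)
   = [ln(194.7615/98.0809) + (0.0141 + 0.5·0.5312²)·6.4754] / (0.5312·√6.4754)
   = [0.685983 + 1.004896] / 1.351734 = 1.250896
d₂ = d₁ − σ√T = 1.250896 − 1.351734 = -0.100838
N(d₁) = 0.894514,  N(d₂) = 0.459839,  e^(−rT) = 0.912741
E₀ = V₀·N(d₁) − D·e^(−rT)·N(d₂)
   = 194.7615·0.894514 − 98.0809·0.912741·0.459839 = 133.050897
B₀ = V₀ − E₀ = 194.7615 − 133.050897 = 61.710603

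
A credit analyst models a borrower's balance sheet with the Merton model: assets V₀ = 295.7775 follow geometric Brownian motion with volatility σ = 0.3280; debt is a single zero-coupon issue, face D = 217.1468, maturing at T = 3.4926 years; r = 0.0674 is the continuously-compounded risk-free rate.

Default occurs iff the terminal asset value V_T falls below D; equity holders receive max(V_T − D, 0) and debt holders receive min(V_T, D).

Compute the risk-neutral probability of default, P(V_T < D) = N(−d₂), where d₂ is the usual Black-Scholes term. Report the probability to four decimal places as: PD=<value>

PD=0.2804

d₁ = [ln(V₀/D) + (r + σ²/2)T] / (σ√T)
   = [ln(295.7775/217.1468) + (0.0674 + 0.5·0.3280²)·3.4926] / (0.3280·√3.4926)
   = [0.309034 + 0.423275] / 0.612983 = 1.194665
d₂ = d₁ − σ√T = 1.194665 − 0.612983 = 0.581682
risk-neutral PD = N(−d₂) = N(-0.581682) = 0.280390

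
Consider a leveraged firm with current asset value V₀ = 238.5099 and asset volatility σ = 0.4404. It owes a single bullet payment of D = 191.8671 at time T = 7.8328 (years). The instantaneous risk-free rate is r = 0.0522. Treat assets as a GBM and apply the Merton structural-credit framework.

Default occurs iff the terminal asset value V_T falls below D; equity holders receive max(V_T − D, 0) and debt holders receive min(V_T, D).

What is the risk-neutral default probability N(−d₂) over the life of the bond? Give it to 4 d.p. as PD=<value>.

d₁ = [ln(V₀/D) + (r + σ²/2)T] / (σ√T)
   = [ln(238.5099/191.8671) + (0.0522 + 0.5·0.4404²)·7.8328] / (0.4404·√7.8328)
   = [0.217608 + 1.168466] / 1.232554 = 1.124555
d₂ = d₁ − σ√T = 1.124555 − 1.232554 = -0.107999
risk-neutral PD = N(−d₂) = N(0.107999) = 0.543002

PD=0.5430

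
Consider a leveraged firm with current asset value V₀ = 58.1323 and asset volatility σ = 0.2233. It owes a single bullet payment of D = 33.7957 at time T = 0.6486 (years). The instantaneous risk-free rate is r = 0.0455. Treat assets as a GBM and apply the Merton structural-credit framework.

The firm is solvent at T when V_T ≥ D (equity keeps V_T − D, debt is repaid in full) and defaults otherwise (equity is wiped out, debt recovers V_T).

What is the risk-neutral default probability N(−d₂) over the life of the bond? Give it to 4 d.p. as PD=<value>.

d₁ = [ln(V₀/D) + (r + σ²/2)T] / (σ√T)
   = [ln(58.1323/33.7957) + (0.0455 + 0.5·0.2233²)·0.6486] / (0.2233·√0.6486)
   = [0.542388 + 0.045682] / 0.179836 = 3.270029
d₂ = d₁ − σ√T = 3.270029 − 0.179836 = 3.090193
risk-neutral PD = N(−d₂) = N(-3.090193) = 0.001000

PD=0.0010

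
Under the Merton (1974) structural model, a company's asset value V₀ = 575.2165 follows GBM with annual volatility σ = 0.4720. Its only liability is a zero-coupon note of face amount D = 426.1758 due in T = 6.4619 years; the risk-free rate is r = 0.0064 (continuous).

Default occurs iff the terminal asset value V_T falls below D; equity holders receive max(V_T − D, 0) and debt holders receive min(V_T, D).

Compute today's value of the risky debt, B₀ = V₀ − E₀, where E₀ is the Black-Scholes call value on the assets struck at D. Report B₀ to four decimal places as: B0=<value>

B0=262.1171

d₁ = [ln(V₀/D) + (r + σ²/2)T] / (σ√T)
   = [ln(575.2165/426.1758) + (0.0064 + 0.5·0.4720²)·6.4619] / (0.4720·√6.4619)
   = [0.299895 + 0.761160] / 1.199837 = 0.884333
d₂ = d₁ − σ√T = 0.884333 − 1.199837 = -0.315504
N(d₁) = 0.811742,  N(d₂) = 0.376190,  e^(−rT) = 0.959487
E₀ = V₀·N(d₁) − D·e^(−rT)·N(d₂)
   = 575.2165·0.811742 − 426.1758·0.959487·0.376190 = 313.099438
B₀ = V₀ − E₀ = 575.2165 − 313.099438 = 262.117062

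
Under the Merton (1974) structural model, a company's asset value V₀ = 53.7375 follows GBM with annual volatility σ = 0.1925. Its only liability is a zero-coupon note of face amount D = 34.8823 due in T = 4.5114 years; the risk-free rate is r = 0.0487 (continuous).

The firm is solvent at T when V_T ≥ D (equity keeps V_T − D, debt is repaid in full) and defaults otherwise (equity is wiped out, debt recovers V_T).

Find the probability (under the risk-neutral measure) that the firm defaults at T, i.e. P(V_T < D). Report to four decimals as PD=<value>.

PD=0.0823

d₁ = [ln(V₀/D) + (r + σ²/2)T] / (σ√T)
   = [ln(53.7375/34.8823) + (0.0487 + 0.5·0.1925²)·4.5114] / (0.1925·√4.5114)
   = [0.432132 + 0.303293] / 0.408871 = 1.798671
d₂ = d₁ − σ√T = 1.798671 − 0.408871 = 1.389800
risk-neutral PD = N(−d₂) = N(-1.389800) = 0.082295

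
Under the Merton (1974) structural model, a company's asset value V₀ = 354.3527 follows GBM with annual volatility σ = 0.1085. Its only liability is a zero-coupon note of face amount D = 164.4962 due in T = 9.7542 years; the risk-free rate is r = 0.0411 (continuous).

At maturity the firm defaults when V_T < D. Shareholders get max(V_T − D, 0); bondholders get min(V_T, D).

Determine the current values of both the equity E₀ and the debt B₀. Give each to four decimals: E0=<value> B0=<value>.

E0=244.1913 B0=110.1614

d₁ = [ln(V₀/D) + (r + σ²/2)T] / (σ√T)
   = [ln(354.3527/164.4962) + (0.0411 + 0.5·0.1085²)·9.7542] / (0.1085·√9.7542)
   = [0.767405 + 0.458312] / 0.338864 = 3.617135
d₂ = d₁ − σ√T = 3.617135 − 0.338864 = 3.278271
N(d₁) = 0.999851,  N(d₂) = 0.999478,  e^(−rT) = 0.669719
E₀ = V₀·N(d₁) − D·e^(−rT)·N(d₂)
   = 354.3527·0.999851 − 164.4962·0.669719·0.999478 = 244.191285
B₀ = V₀ − E₀ = 354.3527 − 244.191285 = 110.161415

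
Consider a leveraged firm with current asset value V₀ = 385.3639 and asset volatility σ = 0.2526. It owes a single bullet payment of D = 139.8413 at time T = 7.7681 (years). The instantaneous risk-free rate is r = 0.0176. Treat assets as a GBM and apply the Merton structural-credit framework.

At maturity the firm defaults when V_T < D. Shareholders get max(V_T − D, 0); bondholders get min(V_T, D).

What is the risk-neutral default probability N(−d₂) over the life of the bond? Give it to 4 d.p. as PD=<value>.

PD=0.0999

d₁ = [ln(V₀/D) + (r + σ²/2)T] / (σ√T)
   = [ln(385.3639/139.8413) + (0.0176 + 0.5·0.2526²)·7.7681] / (0.2526·√7.7681)
   = [1.013680 + 0.384547] / 0.704029 = 1.986035
d₂ = d₁ − σ√T = 1.986035 − 0.704029 = 1.282006
risk-neutral PD = N(−d₂) = N(-1.282006) = 0.099920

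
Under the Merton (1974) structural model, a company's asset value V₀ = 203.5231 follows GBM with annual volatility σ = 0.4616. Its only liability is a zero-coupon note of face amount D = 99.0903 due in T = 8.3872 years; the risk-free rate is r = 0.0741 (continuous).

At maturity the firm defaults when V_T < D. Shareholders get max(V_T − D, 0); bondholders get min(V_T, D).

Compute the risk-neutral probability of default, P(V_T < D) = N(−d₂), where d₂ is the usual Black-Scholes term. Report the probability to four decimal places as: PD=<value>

PD=0.3689

d₁ = [ln(V₀/D) + (r + σ²/2)T] / (σ√T)
   = [ln(203.5231/99.0903) + (0.0741 + 0.5·0.4616²)·8.3872] / (0.4616·√8.3872)
   = [0.719748 + 1.515041] / 1.336824 = 1.671715
d₂ = d₁ − σ√T = 1.671715 − 1.336824 = 0.334891
risk-neutral PD = N(−d₂) = N(-0.334891) = 0.368854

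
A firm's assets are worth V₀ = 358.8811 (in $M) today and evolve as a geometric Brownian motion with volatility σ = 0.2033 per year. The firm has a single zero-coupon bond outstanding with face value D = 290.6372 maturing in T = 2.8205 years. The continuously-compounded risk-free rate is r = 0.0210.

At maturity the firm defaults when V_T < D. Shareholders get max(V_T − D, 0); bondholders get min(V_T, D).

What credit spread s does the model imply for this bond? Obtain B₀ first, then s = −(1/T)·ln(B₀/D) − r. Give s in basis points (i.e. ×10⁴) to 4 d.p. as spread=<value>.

spread=171.8053

d₁ = [ln(V₀/D) + (r + σ²/2)T] / (σ√T)
   = [ln(358.8811/290.6372) + (0.0210 + 0.5·0.2033²)·2.8205] / (0.2033·√2.8205)
   = [0.210915 + 0.117517] / 0.341429 = 0.961936
d₂ = d₁ − σ√T = 0.961936 − 0.341429 = 0.620507
N(d₁) = 0.831959,  N(d₂) = 0.732538,  e^(−rT) = 0.942490
E₀ = V₀·N(d₁) − D·e^(−rT)·N(d₂)
   = 358.8811·0.831959 − 290.6372·0.942490·0.732538 = 97.915766
B₀ = V₀ − E₀ = 358.8811 − 97.915766 = 260.965334
spread = −(1/T)·ln(B₀/D) − r = −(1/2.8205)·ln(260.965334/290.6372) − 0.0210 = 0.01718053
in basis points: 0.01718053 × 10⁴ = 171.8053 bp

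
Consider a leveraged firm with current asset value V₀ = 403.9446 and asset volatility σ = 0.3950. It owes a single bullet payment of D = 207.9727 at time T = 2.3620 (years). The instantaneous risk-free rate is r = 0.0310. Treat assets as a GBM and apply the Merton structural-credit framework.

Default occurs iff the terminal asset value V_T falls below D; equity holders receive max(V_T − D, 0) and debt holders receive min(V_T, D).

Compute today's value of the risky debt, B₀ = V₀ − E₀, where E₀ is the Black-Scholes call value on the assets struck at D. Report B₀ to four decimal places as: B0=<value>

B0=184.3288

d₁ = [ln(V₀/D) + (r + σ²/2)T] / (σ√T)
   = [ln(403.9446/207.9727) + (0.0310 + 0.5·0.3950²)·2.3620] / (0.3950·√2.3620)
   = [0.663871 + 0.257488] / 0.607068 = 1.517720
d₂ = d₁ − σ√T = 1.517720 − 0.607068 = 0.910652
N(d₁) = 0.935457,  N(d₂) = 0.818761,  e^(−rT) = 0.929394
E₀ = V₀·N(d₁) − D·e^(−rT)·N(d₂)
   = 403.9446·0.935457 − 207.9727·0.929394·0.818761 = 219.615825
B₀ = V₀ − E₀ = 403.9446 − 219.615825 = 184.328775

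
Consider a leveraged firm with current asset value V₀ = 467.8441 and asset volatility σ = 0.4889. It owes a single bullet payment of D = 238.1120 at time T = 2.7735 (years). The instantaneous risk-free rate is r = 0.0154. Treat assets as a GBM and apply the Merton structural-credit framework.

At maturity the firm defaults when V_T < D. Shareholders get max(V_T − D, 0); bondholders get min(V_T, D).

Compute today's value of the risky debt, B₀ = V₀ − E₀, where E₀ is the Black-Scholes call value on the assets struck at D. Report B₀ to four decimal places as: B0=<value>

B0=201.8998

d₁ = [ln(V₀/D) + (r + σ²/2)T] / (σ√T)
   = [ln(467.8441/238.1120) + (0.0154 + 0.5·0.4889²)·2.7735] / (0.4889·√2.7735)
   = [0.675394 + 0.374177] / 0.814206 = 1.289074
d₂ = d₁ − σ√T = 1.289074 − 0.814206 = 0.474868
N(d₁) = 0.901314,  N(d₂) = 0.682560,  e^(−rT) = 0.958187
E₀ = V₀·N(d₁) − D·e^(−rT)·N(d₂)
   = 467.8441·0.901314 − 238.1120·0.958187·0.682560 = 265.944343
B₀ = V₀ − E₀ = 467.8441 − 265.944343 = 201.899757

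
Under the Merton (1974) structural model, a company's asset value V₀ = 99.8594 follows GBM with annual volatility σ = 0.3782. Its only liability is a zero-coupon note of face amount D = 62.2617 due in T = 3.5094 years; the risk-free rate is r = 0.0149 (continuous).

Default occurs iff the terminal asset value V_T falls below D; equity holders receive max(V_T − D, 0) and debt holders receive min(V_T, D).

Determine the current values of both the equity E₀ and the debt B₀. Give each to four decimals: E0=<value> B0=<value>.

d₁ = [ln(V₀/D) + (r + σ²/2)T] / (σ√T)
   = [ln(99.8594/62.2617) + (0.0149 + 0.5·0.3782²)·3.5094] / (0.3782·√3.5094)
   = [0.472417 + 0.303274] / 0.708497 = 1.094840
d₂ = d₁ − σ√T = 1.094840 − 0.708497 = 0.386343
N(d₁) = 0.863207,  N(d₂) = 0.650379,  e^(−rT) = 0.949054
E₀ = V₀·N(d₁) − D·e^(−rT)·N(d₂)
   = 99.8594·0.863207 − 62.2617·0.949054·0.650379 = 47.768622
B₀ = V₀ − E₀ = 99.8594 − 47.768622 = 52.090778

E0=47.7686 B0=52.0908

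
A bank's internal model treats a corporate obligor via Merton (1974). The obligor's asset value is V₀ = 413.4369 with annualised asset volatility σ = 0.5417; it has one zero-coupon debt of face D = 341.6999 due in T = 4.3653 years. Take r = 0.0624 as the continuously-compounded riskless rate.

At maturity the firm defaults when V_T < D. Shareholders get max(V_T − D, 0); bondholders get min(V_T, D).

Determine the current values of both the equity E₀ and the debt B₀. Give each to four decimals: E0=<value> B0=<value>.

d₁ = [ln(V₀/D) + (r + σ²/2)T] / (σ√T)
   = [ln(413.4369/341.6999) + (0.0624 + 0.5·0.5417²)·4.3653] / (0.5417·√4.3653)
   = [0.190572 + 0.912869] / 1.131790 = 0.974952
d₂ = d₁ − σ√T = 0.974952 − 1.131790 = -0.156838
N(d₁) = 0.835208,  N(d₂) = 0.437686,  e^(−rT) = 0.761554
E₀ = V₀·N(d₁) − D·e^(−rT)·N(d₂)
   = 413.4369·0.835208 − 341.6999·0.761554·0.437686 = 231.409860
B₀ = V₀ − E₀ = 413.4369 − 231.409860 = 182.027040

E0=231.4099 B0=182.0270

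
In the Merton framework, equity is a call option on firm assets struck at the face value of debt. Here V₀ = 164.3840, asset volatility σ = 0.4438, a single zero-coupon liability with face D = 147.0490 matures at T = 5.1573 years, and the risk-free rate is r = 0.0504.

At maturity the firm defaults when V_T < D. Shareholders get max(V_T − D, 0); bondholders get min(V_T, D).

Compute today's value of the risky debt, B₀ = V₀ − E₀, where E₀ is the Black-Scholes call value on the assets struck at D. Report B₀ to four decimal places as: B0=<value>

d₁ = [ln(V₀/D) + (r + σ²/2)T] / (σ√T)
   = [ln(164.3840/147.0490) + (0.0504 + 0.5·0.4438²)·5.1573] / (0.4438·√5.1573)
   = [0.111439 + 0.767815] / 1.007856 = 0.872400
d₂ = d₁ − σ√T = 0.872400 − 1.007856 = -0.135456
N(d₁) = 0.808505,  N(d₂) = 0.446126,  e^(−rT) = 0.771107
E₀ = V₀·N(d₁) − D·e^(−rT)·N(d₂)
   = 164.3840·0.808505 − 147.0490·0.771107·0.446126 = 82.318840
B₀ = V₀ − E₀ = 164.3840 − 82.318840 = 82.065160

B0=82.0652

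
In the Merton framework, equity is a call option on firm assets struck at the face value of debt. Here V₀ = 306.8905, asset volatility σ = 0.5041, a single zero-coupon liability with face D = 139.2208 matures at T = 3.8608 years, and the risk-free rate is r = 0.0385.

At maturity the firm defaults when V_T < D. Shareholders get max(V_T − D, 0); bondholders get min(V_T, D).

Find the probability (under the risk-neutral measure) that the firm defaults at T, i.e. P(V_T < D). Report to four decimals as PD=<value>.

d₁ = [ln(V₀/D) + (r + σ²/2)T] / (σ√T)
   = [ln(306.8905/139.2208) + (0.0385 + 0.5·0.5041²)·3.8608] / (0.5041·√3.8608)
   = [0.790430 + 0.639188] / 0.990502 = 1.443326
d₂ = d₁ − σ√T = 1.443326 − 0.990502 = 0.452824
risk-neutral PD = N(−d₂) = N(-0.452824) = 0.325338

PD=0.3253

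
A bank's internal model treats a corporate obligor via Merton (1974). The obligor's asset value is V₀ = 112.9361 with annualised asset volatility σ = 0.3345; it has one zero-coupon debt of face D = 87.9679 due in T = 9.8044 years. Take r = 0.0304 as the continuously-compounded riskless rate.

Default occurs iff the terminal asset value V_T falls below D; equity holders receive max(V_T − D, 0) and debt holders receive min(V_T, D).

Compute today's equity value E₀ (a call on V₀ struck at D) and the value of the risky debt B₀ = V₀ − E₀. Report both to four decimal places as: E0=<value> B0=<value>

E0=63.6349 B0=49.3012

d₁ = [ln(V₀/D) + (r + σ²/2)T] / (σ√T)
   = [ln(112.9361/87.9679) + (0.0304 + 0.5·0.3345²)·9.8044] / (0.3345·√9.8044)
   = [0.249850 + 0.846562] / 1.047386 = 1.046809
d₂ = d₁ − σ√T = 1.046809 − 1.047386 = -0.000577
N(d₁) = 0.852406,  N(d₂) = 0.499770,  e^(−rT) = 0.742261
E₀ = V₀·N(d₁) − D·e^(−rT)·N(d₂)
   = 112.9361·0.852406 − 87.9679·0.742261·0.499770 = 63.634860
B₀ = V₀ − E₀ = 112.9361 − 63.634860 = 49.301240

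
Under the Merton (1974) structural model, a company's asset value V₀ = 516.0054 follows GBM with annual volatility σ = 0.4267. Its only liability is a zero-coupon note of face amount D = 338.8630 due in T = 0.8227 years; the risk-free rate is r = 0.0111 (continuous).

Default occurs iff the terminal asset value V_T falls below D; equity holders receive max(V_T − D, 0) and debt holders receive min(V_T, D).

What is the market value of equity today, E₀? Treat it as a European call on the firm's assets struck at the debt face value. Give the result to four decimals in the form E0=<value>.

E0=190.9255

d₁ = [ln(V₀/D) + (r + σ²/2)T] / (σ√T)
   = [ln(516.0054/338.8630) + (0.0111 + 0.5·0.4267²)·0.8227] / (0.4267·√0.8227)
   = [0.420521 + 0.084028] / 0.387029 = 1.303647
d₂ = d₁ − σ√T = 1.303647 − 0.387029 = 0.916618
N(d₁) = 0.903823,  N(d₂) = 0.820329,  e^(−rT) = 0.990910
E₀ = V₀·N(d₁) − D·e^(−rT)·N(d₂)
   = 516.0054·0.903823 − 338.8630·0.990910·0.820329 = 190.925486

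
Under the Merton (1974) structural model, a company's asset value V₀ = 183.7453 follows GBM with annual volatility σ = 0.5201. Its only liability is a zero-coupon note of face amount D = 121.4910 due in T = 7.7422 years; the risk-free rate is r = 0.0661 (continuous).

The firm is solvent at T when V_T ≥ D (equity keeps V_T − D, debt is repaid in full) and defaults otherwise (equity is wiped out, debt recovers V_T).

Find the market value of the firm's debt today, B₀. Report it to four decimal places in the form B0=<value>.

B0=49.8539

d₁ = [ln(V₀/D) + (r + σ²/2)T] / (σ√T)
   = [ln(183.7453/121.4910) + (0.0661 + 0.5·0.5201²)·7.7422] / (0.5201·√7.7422)
   = [0.413710 + 1.558907] / 1.447168 = 1.363088
d₂ = d₁ − σ√T = 1.363088 − 1.447168 = -0.084080
N(d₁) = 0.913573,  N(d₂) = 0.466496,  e^(−rT) = 0.599440
E₀ = V₀·N(d₁) − D·e^(−rT)·N(d₂)
   = 183.7453·0.913573 − 121.4910·0.599440·0.466496 = 133.891352
B₀ = V₀ − E₀ = 183.7453 − 133.891352 = 49.853948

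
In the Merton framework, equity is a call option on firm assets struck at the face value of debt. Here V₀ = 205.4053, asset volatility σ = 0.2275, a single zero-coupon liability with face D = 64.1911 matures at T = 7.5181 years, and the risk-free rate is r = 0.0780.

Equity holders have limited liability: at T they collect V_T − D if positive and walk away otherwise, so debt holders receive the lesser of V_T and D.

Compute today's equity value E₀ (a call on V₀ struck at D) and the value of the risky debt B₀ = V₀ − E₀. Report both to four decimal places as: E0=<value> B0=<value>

d₁ = [ln(V₀/D) + (r + σ²/2)T] / (σ√T)
   = [ln(205.4053/64.1911) + (0.0780 + 0.5·0.2275²)·7.5181] / (0.2275·√7.5181)
   = [1.163121 + 0.780966] / 0.623786 = 3.116594
d₂ = d₁ − σ√T = 3.116594 − 0.623786 = 2.492808
N(d₁) = 0.999085,  N(d₂) = 0.993663,  e^(−rT) = 0.556320
E₀ = V₀·N(d₁) − D·e^(−rT)·N(d₂)
   = 205.4053·0.999085 − 64.1911·0.556320·0.993663 = 169.732910
B₀ = V₀ − E₀ = 205.4053 − 169.732910 = 35.672390

E0=169.7329 B0=35.6724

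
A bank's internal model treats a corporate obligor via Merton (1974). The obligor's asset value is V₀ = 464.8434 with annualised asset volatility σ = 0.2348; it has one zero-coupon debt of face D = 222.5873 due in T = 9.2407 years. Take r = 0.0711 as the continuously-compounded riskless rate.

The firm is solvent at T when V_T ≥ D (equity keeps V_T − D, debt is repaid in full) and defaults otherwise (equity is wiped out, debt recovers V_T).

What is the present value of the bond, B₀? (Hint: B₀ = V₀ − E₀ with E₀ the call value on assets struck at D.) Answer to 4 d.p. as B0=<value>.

B0=113.8720

d₁ = [ln(V₀/D) + (r + σ²/2)T] / (σ√T)
   = [ln(464.8434/222.5873) + (0.0711 + 0.5·0.2348²)·9.2407] / (0.2348·√9.2407)
   = [0.736381 + 0.911738] / 0.713757 = 2.309076
d₂ = d₁ − σ√T = 2.309076 − 0.713757 = 1.595319
N(d₁) = 0.989530,  N(d₂) = 0.944680,  e^(−rT) = 0.518397
E₀ = V₀·N(d₁) − D·e^(−rT)·N(d₂)
   = 464.8434·0.989530 − 222.5873·0.518397·0.944680 = 350.971385
B₀ = V₀ − E₀ = 464.8434 − 350.971385 = 113.872015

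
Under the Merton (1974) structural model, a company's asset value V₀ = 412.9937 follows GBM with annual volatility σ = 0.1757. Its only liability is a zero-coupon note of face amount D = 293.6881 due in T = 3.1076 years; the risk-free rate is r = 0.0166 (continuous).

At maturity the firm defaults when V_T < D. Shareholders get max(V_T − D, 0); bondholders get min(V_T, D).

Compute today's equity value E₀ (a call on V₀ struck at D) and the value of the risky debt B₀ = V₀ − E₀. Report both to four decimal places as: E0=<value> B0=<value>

d₁ = [ln(V₀/D) + (r + σ²/2)T] / (σ√T)
   = [ln(412.9937/293.6881) + (0.0166 + 0.5·0.1757²)·3.1076] / (0.1757·√3.1076)
   = [0.340914 + 0.099553] / 0.309731 = 1.422096
d₂ = d₁ − σ√T = 1.422096 − 0.309731 = 1.112365
N(d₁) = 0.922501,  N(d₂) = 0.867009,  e^(−rT) = 0.949722
E₀ = V₀·N(d₁) − D·e^(−rT)·N(d₂)
   = 412.9937·0.922501 − 293.6881·0.949722·0.867009 = 139.159021
B₀ = V₀ − E₀ = 412.9937 − 139.159021 = 273.834679

E0=139.1590 B0=273.8347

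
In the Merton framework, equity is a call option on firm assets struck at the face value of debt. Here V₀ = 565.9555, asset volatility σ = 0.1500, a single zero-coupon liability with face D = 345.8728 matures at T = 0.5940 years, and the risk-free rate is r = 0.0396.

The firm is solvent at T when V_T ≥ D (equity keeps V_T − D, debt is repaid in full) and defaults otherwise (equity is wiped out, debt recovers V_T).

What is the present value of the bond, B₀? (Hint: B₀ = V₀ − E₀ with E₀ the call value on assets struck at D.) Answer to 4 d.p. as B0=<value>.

B0=337.8319

d₁ = [ln(V₀/D) + (r + σ²/2)T] / (σ√T)
   = [ln(565.9555/345.8728) + (0.0396 + 0.5·0.1500²)·0.5940] / (0.1500·√0.5940)
   = [0.492444 + 0.030205] / 0.115607 = 4.520910
d₂ = d₁ − σ√T = 4.520910 − 0.115607 = 4.405303
N(d₁) = 0.999997,  N(d₂) = 0.999995,  e^(−rT) = 0.976752
E₀ = V₀·N(d₁) − D·e^(−rT)·N(d₂)
   = 565.9555·0.999997 − 345.8728·0.976752·0.999995 = 228.123560
B₀ = V₀ − E₀ = 565.9555 − 228.123560 = 337.831940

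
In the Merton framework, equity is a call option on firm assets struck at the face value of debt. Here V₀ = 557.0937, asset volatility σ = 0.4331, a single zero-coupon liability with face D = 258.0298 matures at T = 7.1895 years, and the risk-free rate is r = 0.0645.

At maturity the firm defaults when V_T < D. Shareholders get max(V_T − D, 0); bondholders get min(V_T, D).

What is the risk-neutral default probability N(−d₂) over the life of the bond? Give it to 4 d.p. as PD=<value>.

d₁ = [ln(V₀/D) + (r + σ²/2)T] / (σ√T)
   = [ln(557.0937/258.0298) + (0.0645 + 0.5·0.4331²)·7.1895] / (0.4331·√7.1895)
   = [0.769658 + 1.138010] / 1.161282 = 1.642727
d₂ = d₁ − σ√T = 1.642727 − 1.161282 = 0.481445
risk-neutral PD = N(−d₂) = N(-0.481445) = 0.315100

PD=0.3151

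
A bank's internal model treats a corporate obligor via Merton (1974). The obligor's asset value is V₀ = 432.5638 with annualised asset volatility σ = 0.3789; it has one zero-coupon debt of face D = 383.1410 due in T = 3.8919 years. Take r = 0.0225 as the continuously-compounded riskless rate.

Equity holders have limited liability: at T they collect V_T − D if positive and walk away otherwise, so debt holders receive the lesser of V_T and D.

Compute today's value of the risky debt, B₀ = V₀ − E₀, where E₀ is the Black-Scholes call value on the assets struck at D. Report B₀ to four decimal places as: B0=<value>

d₁ = [ln(V₀/D) + (r + σ²/2)T] / (σ√T)
   = [ln(432.5638/383.1410) + (0.0225 + 0.5·0.3789²)·3.8919] / (0.3789·√3.8919)
   = [0.121327 + 0.366938] / 0.747490 = 0.653206
d₂ = d₁ − σ√T = 0.653206 − 0.747490 = -0.094284
N(d₁) = 0.743188,  N(d₂) = 0.462442,  e^(−rT) = 0.916157
E₀ = V₀·N(d₁) − D·e^(−rT)·N(d₂)
   = 432.5638·0.743188 − 383.1410·0.916157·0.462442 = 159.151317
B₀ = V₀ − E₀ = 432.5638 − 159.151317 = 273.412483

B0=273.4125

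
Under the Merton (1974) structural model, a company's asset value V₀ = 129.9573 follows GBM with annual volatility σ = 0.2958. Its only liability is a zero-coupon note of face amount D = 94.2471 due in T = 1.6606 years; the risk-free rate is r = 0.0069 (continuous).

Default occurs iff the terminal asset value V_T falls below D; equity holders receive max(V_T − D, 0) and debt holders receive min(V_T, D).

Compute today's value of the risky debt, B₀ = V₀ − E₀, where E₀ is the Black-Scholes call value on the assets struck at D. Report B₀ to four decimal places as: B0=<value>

B0=88.7962

d₁ = [ln(V₀/D) + (r + σ²/2)T] / (σ√T)
   = [ln(129.9573/94.2471) + (0.0069 + 0.5·0.2958²)·1.6606] / (0.2958·√1.6606)
   = [0.321286 + 0.084107] / 0.381181 = 1.063521
d₂ = d₁ − σ√T = 1.063521 − 0.381181 = 0.682340
N(d₁) = 0.856227,  N(d₂) = 0.752488,  e^(−rT) = 0.988607
E₀ = V₀·N(d₁) − D·e^(−rT)·N(d₂)
   = 129.9573·0.856227 − 94.2471·0.988607·0.752488 = 41.161110
B₀ = V₀ − E₀ = 129.9573 − 41.161110 = 88.796190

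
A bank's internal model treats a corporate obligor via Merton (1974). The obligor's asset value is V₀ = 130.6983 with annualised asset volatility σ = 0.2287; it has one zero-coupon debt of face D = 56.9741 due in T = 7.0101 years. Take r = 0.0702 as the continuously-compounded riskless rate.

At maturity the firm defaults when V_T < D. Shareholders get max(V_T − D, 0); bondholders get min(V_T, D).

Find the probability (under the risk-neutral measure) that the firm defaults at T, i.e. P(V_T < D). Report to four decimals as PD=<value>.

PD=0.0300

d₁ = [ln(V₀/D) + (r + σ²/2)T] / (σ√T)
   = [ln(130.6983/56.9741) + (0.0702 + 0.5·0.2287²)·7.0101] / (0.2287·√7.0101)
   = [0.830295 + 0.675436] / 0.605520 = 2.486675
d₂ = d₁ − σ√T = 2.486675 − 0.605520 = 1.881156
risk-neutral PD = N(−d₂) = N(-1.881156) = 0.029975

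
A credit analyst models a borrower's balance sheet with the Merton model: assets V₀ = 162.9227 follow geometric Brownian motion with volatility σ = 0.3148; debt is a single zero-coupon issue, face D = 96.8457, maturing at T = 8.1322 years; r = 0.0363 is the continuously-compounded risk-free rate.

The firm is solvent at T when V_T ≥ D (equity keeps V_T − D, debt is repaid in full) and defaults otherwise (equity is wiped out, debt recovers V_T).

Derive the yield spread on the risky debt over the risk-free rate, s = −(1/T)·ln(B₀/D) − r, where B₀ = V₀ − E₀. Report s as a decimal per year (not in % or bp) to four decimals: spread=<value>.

spread=0.0165

d₁ = [ln(V₀/D) + (r + σ²/2)T] / (σ√T)
   = [ln(162.9227/96.8457) + (0.0363 + 0.5·0.3148²)·8.1322] / (0.3148·√8.1322)
   = [0.520157 + 0.698145] / 0.897716 = 1.357114
d₂ = d₁ − σ√T = 1.357114 − 0.897716 = 0.459398
N(d₁) = 0.912628,  N(d₂) = 0.677026,  e^(−rT) = 0.744384
E₀ = V₀·N(d₁) − D·e^(−rT)·N(d₂)
   = 162.9227·0.912628 − 96.8457·0.744384·0.677026 = 99.880701
B₀ = V₀ − E₀ = 162.9227 − 99.880701 = 63.041999
spread = −(1/T)·ln(B₀/D) − r = −(1/8.1322)·ln(63.041999/96.8457) − 0.0363 = 0.01649234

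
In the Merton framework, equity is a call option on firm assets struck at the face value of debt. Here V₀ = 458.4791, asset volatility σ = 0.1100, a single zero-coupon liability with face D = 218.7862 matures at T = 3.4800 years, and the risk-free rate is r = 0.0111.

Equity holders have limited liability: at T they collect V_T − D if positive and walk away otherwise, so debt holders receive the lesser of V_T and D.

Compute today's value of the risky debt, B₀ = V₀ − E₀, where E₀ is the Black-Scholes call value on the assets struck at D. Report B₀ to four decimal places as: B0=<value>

d₁ = [ln(V₀/D) + (r + σ²/2)T] / (σ√T)
   = [ln(458.4791/218.7862) + (0.0111 + 0.5·0.1100²)·3.4800] / (0.1100·√3.4800)
   = [0.739820 + 0.059682] / 0.205202 = 3.896163
d₂ = d₁ − σ√T = 3.896163 − 0.205202 = 3.690960
N(d₁) = 0.999951,  N(d₂) = 0.999888,  e^(−rT) = 0.962109
E₀ = V₀·N(d₁) − D·e^(−rT)·N(d₂)
   = 458.4791·0.999951 − 218.7862·0.962109·0.999888 = 247.984137
B₀ = V₀ − E₀ = 458.4791 − 247.984137 = 210.494963

B0=210.4950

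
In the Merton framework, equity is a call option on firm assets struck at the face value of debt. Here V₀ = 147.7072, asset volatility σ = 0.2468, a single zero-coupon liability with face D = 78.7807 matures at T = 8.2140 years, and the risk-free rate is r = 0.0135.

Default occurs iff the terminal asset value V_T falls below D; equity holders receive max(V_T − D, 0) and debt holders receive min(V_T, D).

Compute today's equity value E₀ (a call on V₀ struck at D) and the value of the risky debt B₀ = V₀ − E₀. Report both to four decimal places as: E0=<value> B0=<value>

d₁ = [ln(V₀/D) + (r + σ²/2)T] / (σ√T)
   = [ln(147.7072/78.7807) + (0.0135 + 0.5·0.2468²)·8.2140] / (0.2468·√8.2140)
   = [0.628564 + 0.361047] / 0.707331 = 1.399079
d₂ = d₁ − σ√T = 1.399079 − 0.707331 = 0.691748
N(d₁) = 0.919105,  N(d₂) = 0.755452,  e^(−rT) = 0.895038
E₀ = V₀·N(d₁) − D·e^(−rT)·N(d₂)
   = 147.7072·0.919105 − 78.7807·0.895038·0.755452 = 82.490232
B₀ = V₀ − E₀ = 147.7072 − 82.490232 = 65.216968

E0=82.4902 B0=65.2170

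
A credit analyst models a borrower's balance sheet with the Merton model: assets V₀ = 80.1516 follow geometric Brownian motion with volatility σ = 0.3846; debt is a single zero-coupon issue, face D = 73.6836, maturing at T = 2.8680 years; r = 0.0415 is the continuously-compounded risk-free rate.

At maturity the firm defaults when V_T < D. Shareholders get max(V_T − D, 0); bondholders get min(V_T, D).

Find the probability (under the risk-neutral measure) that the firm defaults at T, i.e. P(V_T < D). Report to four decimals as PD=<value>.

d₁ = [ln(V₀/D) + (r + σ²/2)T] / (σ√T)
   = [ln(80.1516/73.6836) + (0.0415 + 0.5·0.3846²)·2.8680] / (0.3846·√2.8680)
   = [0.084140 + 0.331135] / 0.651327 = 0.637583
d₂ = d₁ − σ√T = 0.637583 − 0.651327 = -0.013744
risk-neutral PD = N(−d₂) = N(0.013744) = 0.505483

PD=0.5055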